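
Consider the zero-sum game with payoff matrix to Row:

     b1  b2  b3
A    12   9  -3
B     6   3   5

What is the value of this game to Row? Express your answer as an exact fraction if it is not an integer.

27/7

Row minima: A → -3, B → 3; maximin = 3.
Column maxima: b1 → 12, b2 → 9, b3 → 5; minimax = 5.
3 ≠ 5, so there is no saddle point; optimal play is mixed.
b1 is strictly dominated by b2 (it gives Row strictly more in every row), so Column never plays it.
On the remaining 2×2 (A, B vs b2, b3):
Let Row play A with probability p. Expected payoff against b2: 9p + 3(1−p) = 6p + 3; against b3: (-3)p + 5(1−p) = −8p + 5.
Setting these equal: 6p + 3 = −8p + 5 ⇒ 14p = 2 ⇒ p = 1/7, and the value is (6)·(1/7) + 3 = 27/7.
For Column: with q = P(b2), equating A's and B's payoffs gives 12q − 3 = −2q + 5 ⇒ q = 4/7.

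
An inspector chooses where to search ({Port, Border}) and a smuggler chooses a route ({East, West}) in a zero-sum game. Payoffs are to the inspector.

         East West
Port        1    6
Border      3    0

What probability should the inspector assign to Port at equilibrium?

Row minima: Port → 1, Border → 0; maximin = 1.
Column maxima: East → 3, West → 6; minimax = 3.
1 ≠ 3, so there is no saddle point; optimal play is mixed.
Let the inspector play Port with probability p. Expected payoff against East: 1p + 3(1−p) = −2p + 3; against West: 6p + 0(1−p) = 6p.
Setting these equal: −2p + 3 = 6p ⇒ −8p = -3 ⇒ p = 3/8, and the value is (-2)·(3/8) + 3 = 9/4.
For the smuggler: with q = P(East), equating Port's and Border's payoffs gives −5q + 6 = 3q ⇒ q = 3/4.

3/8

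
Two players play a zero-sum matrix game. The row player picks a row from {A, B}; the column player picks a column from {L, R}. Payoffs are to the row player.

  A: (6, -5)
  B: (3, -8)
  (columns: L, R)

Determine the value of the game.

-5

Row minima: A → -5, B → -8; maximin = -5.
Column maxima: L → 6, R → -5; minimax = -5.
Since maximin = minimax = -5, there is a saddle point and the value is -5.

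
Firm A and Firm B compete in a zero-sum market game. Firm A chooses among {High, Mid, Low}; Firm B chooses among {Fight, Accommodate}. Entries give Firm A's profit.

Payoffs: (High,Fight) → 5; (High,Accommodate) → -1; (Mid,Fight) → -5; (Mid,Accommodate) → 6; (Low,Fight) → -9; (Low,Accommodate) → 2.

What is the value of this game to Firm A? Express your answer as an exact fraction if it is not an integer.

25/17

Row minima: High → -1, Mid → -5, Low → -9; maximin = -1.
Column maxima: Fight → 5, Accommodate → 6; minimax = 5.
-1 ≠ 5, so there is no saddle point; optimal play is mixed.
Low is strictly dominated by Mid, so Firm A never plays it.
On the remaining 2×2 (High, Mid vs Fight, Accommodate):
Let Firm A play High with probability p. Expected payoff against Fight: 5p + (-5)(1−p) = 10p − 5; against Accommodate: (-1)p + 6(1−p) = −7p + 6.
Setting these equal: 10p − 5 = −7p + 6 ⇒ 17p = 11 ⇒ p = 11/17, and the value is (10)·(11/17) − 5 = 25/17.
For Firm B: with q = P(Fight), equating High's and Mid's payoffs gives 6q − 1 = −11q + 6 ⇒ q = 7/17.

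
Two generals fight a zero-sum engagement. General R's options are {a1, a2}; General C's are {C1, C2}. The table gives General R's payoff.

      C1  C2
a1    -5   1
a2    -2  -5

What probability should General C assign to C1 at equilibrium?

2/3

Row minima: a1 → -5, a2 → -5; maximin = -5.
Column maxima: C1 → -2, C2 → 1; minimax = -2.
-5 ≠ -2, so there is no saddle point; optimal play is mixed.
Let General R play a1 with probability p. Expected payoff against C1: (-5)p + (-2)(1−p) = −3p − 2; against C2: 1p + (-5)(1−p) = 6p − 5.
Setting these equal: −3p − 2 = 6p − 5 ⇒ −9p = -3 ⇒ p = 1/3, and the value is (-3)·(1/3) − 2 = -3.
For General C: with q = P(C1), equating a1's and a2's payoffs gives −6q + 1 = 3q − 5 ⇒ q = 2/3.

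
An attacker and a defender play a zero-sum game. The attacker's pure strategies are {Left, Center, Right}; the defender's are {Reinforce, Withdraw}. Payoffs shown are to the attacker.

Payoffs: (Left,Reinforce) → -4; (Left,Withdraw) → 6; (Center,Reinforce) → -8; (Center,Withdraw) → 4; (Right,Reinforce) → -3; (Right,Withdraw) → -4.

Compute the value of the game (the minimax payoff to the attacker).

-34/11

Row minima: Left → -4, Center → -8, Right → -4; maximin = -4.
Column maxima: Reinforce → -3, Withdraw → 6; minimax = -3.
-4 ≠ -3, so there is no saddle point; optimal play is mixed.
Center is strictly dominated by Left, so the attacker never plays it.
On the remaining 2×2 (Left, Right vs Reinforce, Withdraw):
Let the attacker play Left with probability p. Expected payoff against Reinforce: (-4)p + (-3)(1−p) = −p − 3; against Withdraw: 6p + (-4)(1−p) = 10p − 4.
Setting these equal: −p − 3 = 10p − 4 ⇒ −11p = -1 ⇒ p = 1/11, and the value is (-1)·(1/11) − 3 = -34/11.
For the defender: with q = P(Reinforce), equating Left's and Right's payoffs gives −10q + 6 = q − 4 ⇒ q = 10/11.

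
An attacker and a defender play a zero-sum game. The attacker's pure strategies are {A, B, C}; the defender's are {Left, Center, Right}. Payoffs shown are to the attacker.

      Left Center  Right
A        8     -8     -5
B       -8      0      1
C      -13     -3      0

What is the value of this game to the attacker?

-8/3

Row minima: A → -8, B → -8, C → -13; maximin = -8.
Column maxima: Left → 8, Center → 0, Right → 1; minimax = 0.
-8 ≠ 0, so there is no saddle point; optimal play is mixed.
C is strictly dominated by B, so the attacker never plays it.
Right is strictly dominated by Center (it gives the attacker strictly more in every row), so the defender never plays it.
On the remaining 2×2 (A, B vs Left, Center):
Let the attacker play A with probability p. Expected payoff against Left: 8p + (-8)(1−p) = 16p − 8; against Center: (-8)p + 0(1−p) = −8p.
Setting these equal: 16p − 8 = −8p ⇒ 24p = 8 ⇒ p = 1/3, and the value is (16)·(1/3) − 8 = -8/3.
For the defender: with q = P(Left), equating A's and B's payoffs gives 16q − 8 = −8q ⇒ q = 1/3.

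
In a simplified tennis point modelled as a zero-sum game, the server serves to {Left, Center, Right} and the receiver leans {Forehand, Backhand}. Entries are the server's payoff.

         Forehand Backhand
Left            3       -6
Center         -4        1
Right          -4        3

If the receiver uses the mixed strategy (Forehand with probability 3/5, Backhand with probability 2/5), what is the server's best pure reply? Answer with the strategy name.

Expected payoff of Left: (3/5)·3 + (2/5)·(-6) = -3/5.
Expected payoff of Center: (3/5)·(-4) + (2/5)·1 = -2.
Expected payoff of Right: (3/5)·(-4) + (2/5)·3 = -6/5.
The largest is -3/5, so the server's best response is Left.

Left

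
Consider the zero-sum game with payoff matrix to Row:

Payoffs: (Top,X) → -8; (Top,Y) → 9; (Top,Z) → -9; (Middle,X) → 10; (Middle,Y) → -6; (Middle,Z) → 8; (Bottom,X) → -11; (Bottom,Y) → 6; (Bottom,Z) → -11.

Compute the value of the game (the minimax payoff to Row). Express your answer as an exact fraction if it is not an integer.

9/16

Row minima: Top → -9, Middle → -6, Bottom → -11; maximin = -6.
Column maxima: X → 10, Y → 9, Z → 8; minimax = 8.
-6 ≠ 8, so there is no saddle point; optimal play is mixed.
Bottom is strictly dominated by Top, so Row never plays it.
With Bottom eliminated, X is strictly dominated by Z (it gives Row strictly more in every remaining row), so Column never plays it.
On the remaining 2×2 (Top, Middle vs Y, Z):
Let Row play Top with probability p. Expected payoff against Y: 9p + (-6)(1−p) = 15p − 6; against Z: (-9)p + 8(1−p) = −17p + 8.
Setting these equal: 15p − 6 = −17p + 8 ⇒ 32p = 14 ⇒ p = 7/16, and the value is (15)·(7/16) − 6 = 9/16.
For Column: with q = P(Y), equating Top's and Middle's payoffs gives 18q − 9 = −14q + 8 ⇒ q = 17/32.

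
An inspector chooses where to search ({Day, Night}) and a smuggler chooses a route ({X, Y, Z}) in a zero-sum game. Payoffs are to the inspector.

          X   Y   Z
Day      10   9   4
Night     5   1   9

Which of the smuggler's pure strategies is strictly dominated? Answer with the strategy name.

X

Y holds the inspector's payoff strictly below X in every row: 9 < 10, 1 < 5.
So X is strictly dominated for the smuggler.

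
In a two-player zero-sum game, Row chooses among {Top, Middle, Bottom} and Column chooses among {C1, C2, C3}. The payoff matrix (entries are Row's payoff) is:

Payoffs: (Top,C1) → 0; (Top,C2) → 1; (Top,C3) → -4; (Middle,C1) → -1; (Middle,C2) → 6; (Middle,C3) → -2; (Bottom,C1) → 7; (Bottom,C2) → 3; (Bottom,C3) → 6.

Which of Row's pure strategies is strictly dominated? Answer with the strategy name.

Bottom gives a strictly higher payoff than Top against every column: 7 > 0, 3 > 1, 6 > -4.
So Top is strictly dominated and Row never plays it.

Top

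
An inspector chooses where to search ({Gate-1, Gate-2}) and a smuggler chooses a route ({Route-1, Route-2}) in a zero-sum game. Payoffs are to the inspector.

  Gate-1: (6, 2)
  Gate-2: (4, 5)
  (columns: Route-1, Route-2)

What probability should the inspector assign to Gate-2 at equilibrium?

4/5

Row minima: Gate-1 → 2, Gate-2 → 4; maximin = 4.
Column maxima: Route-1 → 6, Route-2 → 5; minimax = 5.
4 ≠ 5, so there is no saddle point; optimal play is mixed.
Let the inspector play Gate-1 with probability p. Expected payoff against Route-1: 6p + 4(1−p) = 2p + 4; against Route-2: 2p + 5(1−p) = −3p + 5.
Setting these equal: 2p + 4 = −3p + 5 ⇒ 5p = 1 ⇒ p = 1/5, and the value is (2)·(1/5) + 4 = 22/5.
For the smuggler: with q = P(Route-1), equating Gate-1's and Gate-2's payoffs gives 4q + 2 = −q + 5 ⇒ q = 3/5.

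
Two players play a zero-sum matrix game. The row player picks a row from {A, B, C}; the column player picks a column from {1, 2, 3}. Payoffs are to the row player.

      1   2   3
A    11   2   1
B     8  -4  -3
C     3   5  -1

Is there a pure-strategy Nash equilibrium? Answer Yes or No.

Row minima: A → 1, B → -4, C → -1; maximin = 1.
Column maxima: 1 → 11, 2 → 5, 3 → 1; minimax = 1.
maximin = minimax = 1, so a saddle point exists.

Yes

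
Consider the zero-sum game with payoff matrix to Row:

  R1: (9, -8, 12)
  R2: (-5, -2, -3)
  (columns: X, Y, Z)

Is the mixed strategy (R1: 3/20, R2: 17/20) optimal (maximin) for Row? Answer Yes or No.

Yes

Against X this mix gives (3/20)·9 + (17/20)·(-5) = -29/10.
Against Y this mix gives (3/20)·(-8) + (17/20)·(-2) = -29/10.
Against Z this mix gives (3/20)·12 + (17/20)·(-3) = -3/4.
All of Column's active replies (X, Y) yield -29/10, and no column does worse for Row. The mix makes Column indifferent and guarantees -29/10, so it is optimal.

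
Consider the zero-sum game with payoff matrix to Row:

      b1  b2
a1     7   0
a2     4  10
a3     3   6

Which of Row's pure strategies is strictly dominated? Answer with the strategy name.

a3

a2 gives a strictly higher payoff than a3 against every column: 4 > 3, 10 > 6.
So a3 is strictly dominated and Row never plays it.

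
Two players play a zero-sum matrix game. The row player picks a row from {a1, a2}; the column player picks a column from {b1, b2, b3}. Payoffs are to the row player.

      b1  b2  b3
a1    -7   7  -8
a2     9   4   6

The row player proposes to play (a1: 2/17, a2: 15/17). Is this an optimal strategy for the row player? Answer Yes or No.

Against b1 this mix gives (2/17)·(-7) + (15/17)·9 = 121/17.
Against b2 this mix gives (2/17)·7 + (15/17)·4 = 74/17.
Against b3 this mix gives (2/17)·(-8) + (15/17)·6 = 74/17.
All of the column player's active replies (b2, b3) yield 74/17, and no column does worse for the row player. The mix makes the column player indifferent and guarantees 74/17, so it is optimal.

Yes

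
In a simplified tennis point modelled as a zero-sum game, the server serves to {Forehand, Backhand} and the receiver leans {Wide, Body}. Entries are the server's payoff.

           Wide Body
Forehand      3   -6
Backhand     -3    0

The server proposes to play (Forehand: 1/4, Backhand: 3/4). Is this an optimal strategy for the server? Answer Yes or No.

Yes

Against Wide this mix gives (1/4)·3 + (3/4)·(-3) = -3/2.
Against Body this mix gives (1/4)·(-6) + (3/4)·0 = -3/2.
All of the receiver's active replies (Wide, Body) yield -3/2, and no column does worse for the server. The mix makes the receiver indifferent and guarantees -3/2, so it is optimal.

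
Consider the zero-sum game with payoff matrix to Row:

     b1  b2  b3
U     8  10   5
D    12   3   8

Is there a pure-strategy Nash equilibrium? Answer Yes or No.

Row minima: U → 5, D → 3; maximin = 5.
Column maxima: b1 → 12, b2 → 10, b3 → 8; minimax = 8.
5 ≠ 8, so no pure-strategy equilibrium exists.

No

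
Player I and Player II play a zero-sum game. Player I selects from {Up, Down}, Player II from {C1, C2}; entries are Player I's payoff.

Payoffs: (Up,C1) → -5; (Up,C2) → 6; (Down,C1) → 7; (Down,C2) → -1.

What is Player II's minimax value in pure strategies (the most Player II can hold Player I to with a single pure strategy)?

Column maxima: C1 → 7, C2 → 6.
The smallest of these is 6.

6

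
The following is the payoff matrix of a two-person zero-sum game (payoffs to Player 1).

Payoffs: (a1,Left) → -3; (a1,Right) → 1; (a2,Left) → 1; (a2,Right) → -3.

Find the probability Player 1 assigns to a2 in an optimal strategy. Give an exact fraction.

Row minima: a1 → -3, a2 → -3; maximin = -3.
Column maxima: Left → 1, Right → 1; minimax = 1.
-3 ≠ 1, so there is no saddle point; optimal play is mixed.
Let Player 1 play a1 with probability p. Expected payoff against Left: (-3)p + 1(1−p) = −4p + 1; against Right: 1p + (-3)(1−p) = 4p − 3.
Setting these equal: −4p + 1 = 4p − 3 ⇒ −8p = -4 ⇒ p = 1/2, and the value is (-4)·(1/2) + 1 = -1.
For Player 2: with q = P(Left), equating a1's and a2's payoffs gives −4q + 1 = 4q − 3 ⇒ q = 1/2.

1/2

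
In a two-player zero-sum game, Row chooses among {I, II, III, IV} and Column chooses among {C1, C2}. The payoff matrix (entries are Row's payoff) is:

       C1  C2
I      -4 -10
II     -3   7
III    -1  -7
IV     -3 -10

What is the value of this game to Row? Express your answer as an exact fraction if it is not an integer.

-7/4

Row minima: I → -10, II → -3, III → -7, IV → -10; maximin = -3.
Column maxima: C1 → -1, C2 → 7; minimax = -1.
-3 ≠ -1, so there is no saddle point; optimal play is mixed.
I is strictly dominated by II, so Row never plays it.
IV is strictly dominated by III, so Row never plays it.
On the remaining 2×2 (II, III vs C1, C2):
Let Row play II with probability p. Expected payoff against C1: (-3)p + (-1)(1−p) = −2p − 1; against C2: 7p + (-7)(1−p) = 14p − 7.
Setting these equal: −2p − 1 = 14p − 7 ⇒ −16p = -6 ⇒ p = 3/8, and the value is (-2)·(3/8) − 1 = -7/4.
For Column: with q = P(C1), equating II's and III's payoffs gives −10q + 7 = 6q − 7 ⇒ q = 7/8.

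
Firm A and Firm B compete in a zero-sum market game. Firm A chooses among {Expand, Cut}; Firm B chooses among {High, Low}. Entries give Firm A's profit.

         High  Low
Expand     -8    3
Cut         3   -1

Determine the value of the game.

Row minima: Expand → -8, Cut → -1; maximin = -1.
Column maxima: High → 3, Low → 3; minimax = 3.
-1 ≠ 3, so there is no saddle point; optimal play is mixed.
Let Firm A play Expand with probability p. Expected payoff against High: (-8)p + 3(1−p) = −11p + 3; against Low: 3p + (-1)(1−p) = 4p − 1.
Setting these equal: −11p + 3 = 4p − 1 ⇒ −15p = -4 ⇒ p = 4/15, and the value is (-11)·(4/15) + 3 = 1/15.
For Firm B: with q = P(High), equating Expand's and Cut's payoffs gives −11q + 3 = 4q − 1 ⇒ q = 4/15.

1/15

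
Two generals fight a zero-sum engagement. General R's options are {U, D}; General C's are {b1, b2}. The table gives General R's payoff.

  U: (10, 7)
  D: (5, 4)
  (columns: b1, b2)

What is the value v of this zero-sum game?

Row minima: U → 7, D → 4; maximin = 7.
Column maxima: b1 → 10, b2 → 7; minimax = 7.
Since maximin = minimax = 7, there is a saddle point and the value is 7.

7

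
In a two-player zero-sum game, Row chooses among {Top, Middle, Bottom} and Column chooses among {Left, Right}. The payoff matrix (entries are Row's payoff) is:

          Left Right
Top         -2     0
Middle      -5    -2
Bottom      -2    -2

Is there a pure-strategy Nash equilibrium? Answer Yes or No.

Row minima: Top → -2, Middle → -5, Bottom → -2; maximin = -2.
Column maxima: Left → -2, Right → 0; minimax = -2.
maximin = minimax = -2, so a saddle point exists.

Yes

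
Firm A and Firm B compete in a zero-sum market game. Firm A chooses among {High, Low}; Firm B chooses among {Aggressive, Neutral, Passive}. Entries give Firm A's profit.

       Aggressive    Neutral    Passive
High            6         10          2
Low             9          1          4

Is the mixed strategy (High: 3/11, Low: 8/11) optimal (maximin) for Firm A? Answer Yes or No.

Yes

Against Aggressive this mix gives (3/11)·6 + (8/11)·9 = 90/11.
Against Neutral this mix gives (3/11)·10 + (8/11)·1 = 38/11.
Against Passive this mix gives (3/11)·2 + (8/11)·4 = 38/11.
All of Firm B's active replies (Neutral, Passive) yield 38/11, and no column does worse for Firm A. The mix makes Firm B indifferent and guarantees 38/11, so it is optimal.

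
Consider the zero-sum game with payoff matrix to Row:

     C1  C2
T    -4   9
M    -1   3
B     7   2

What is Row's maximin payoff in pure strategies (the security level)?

2

Row minima: T → -4, M → -1, B → 2.
The best of these is 2.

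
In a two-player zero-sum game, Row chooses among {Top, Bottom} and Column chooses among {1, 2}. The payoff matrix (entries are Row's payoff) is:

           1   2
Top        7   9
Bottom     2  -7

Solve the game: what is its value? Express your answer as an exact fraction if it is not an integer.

7

Row minima: Top → 7, Bottom → -7; maximin = 7.
Column maxima: 1 → 7, 2 → 9; minimax = 7.
Since maximin = minimax = 7, there is a saddle point and the value is 7.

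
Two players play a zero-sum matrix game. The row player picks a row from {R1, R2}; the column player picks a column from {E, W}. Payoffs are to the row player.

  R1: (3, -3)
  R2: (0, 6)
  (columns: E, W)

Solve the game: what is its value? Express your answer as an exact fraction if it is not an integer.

3/2

Row minima: R1 → -3, R2 → 0; maximin = 0.
Column maxima: E → 3, W → 6; minimax = 3.
0 ≠ 3, so there is no saddle point; optimal play is mixed.
Let the row player play R1 with probability p. Expected payoff against E: 3p + 0(1−p) = 3p; against W: (-3)p + 6(1−p) = −9p + 6.
Setting these equal: 3p = −9p + 6 ⇒ 12p = 6 ⇒ p = 1/2, and the value is (3)·(1/2) = 3/2.
For the column player: with q = P(E), equating R1's and R2's payoffs gives 6q − 3 = −6q + 6 ⇒ q = 3/4.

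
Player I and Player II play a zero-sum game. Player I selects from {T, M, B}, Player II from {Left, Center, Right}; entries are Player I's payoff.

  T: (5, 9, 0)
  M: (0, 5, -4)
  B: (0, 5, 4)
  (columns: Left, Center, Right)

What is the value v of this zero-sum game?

20/9

Row minima: T → 0, M → -4, B → 0; maximin = 0.
Column maxima: Left → 5, Center → 9, Right → 4; minimax = 4.
0 ≠ 4, so there is no saddle point; optimal play is mixed.
M is strictly dominated by T, so Player I never plays it.
Center is strictly dominated by Left (it gives Player I strictly more in every row), so Player II never plays it.
On the remaining 2×2 (T, B vs Left, Right):
Let Player I play T with probability p. Expected payoff against Left: 5p + 0(1−p) = 5p; against Right: 0p + 4(1−p) = −4p + 4.
Setting these equal: 5p = −4p + 4 ⇒ 9p = 4 ⇒ p = 4/9, and the value is (5)·(4/9) = 20/9.
For Player II: with q = P(Left), equating T's and B's payoffs gives 5q = −4q + 4 ⇒ q = 4/9.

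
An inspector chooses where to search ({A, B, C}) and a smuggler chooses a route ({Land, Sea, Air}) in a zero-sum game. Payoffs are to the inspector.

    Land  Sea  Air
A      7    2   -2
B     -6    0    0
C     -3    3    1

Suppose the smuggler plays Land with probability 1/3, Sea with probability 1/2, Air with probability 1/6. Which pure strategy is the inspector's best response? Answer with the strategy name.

Expected payoff of A: (1/3)·7 + (1/2)·2 + (1/6)·(-2) = 3.
Expected payoff of B: (1/3)·(-6) + (1/2)·0 + (1/6)·0 = -2.
Expected payoff of C: (1/3)·(-3) + (1/2)·3 + (1/6)·1 = 2/3.
The largest is 3, so the inspector's best response is A.

A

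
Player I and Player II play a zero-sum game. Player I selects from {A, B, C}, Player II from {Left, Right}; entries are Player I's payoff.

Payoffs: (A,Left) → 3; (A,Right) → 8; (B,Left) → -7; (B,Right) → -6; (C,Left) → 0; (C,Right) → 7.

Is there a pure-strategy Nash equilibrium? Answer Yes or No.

Yes

Row minima: A → 3, B → -7, C → 0; maximin = 3.
Column maxima: Left → 3, Right → 8; minimax = 3.
maximin = minimax = 3, so a saddle point exists.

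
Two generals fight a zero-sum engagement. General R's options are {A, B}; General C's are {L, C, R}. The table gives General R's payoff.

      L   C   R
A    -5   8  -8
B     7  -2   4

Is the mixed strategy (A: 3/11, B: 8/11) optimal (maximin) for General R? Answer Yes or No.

Against L this mix gives (3/11)·(-5) + (8/11)·7 = 41/11.
Against C this mix gives (3/11)·8 + (8/11)·(-2) = 8/11.
Against R this mix gives (3/11)·(-8) + (8/11)·4 = 8/11.
All of General C's active replies (C, R) yield 8/11, and no column does worse for General R. The mix makes General C indifferent and guarantees 8/11, so it is optimal.

Yes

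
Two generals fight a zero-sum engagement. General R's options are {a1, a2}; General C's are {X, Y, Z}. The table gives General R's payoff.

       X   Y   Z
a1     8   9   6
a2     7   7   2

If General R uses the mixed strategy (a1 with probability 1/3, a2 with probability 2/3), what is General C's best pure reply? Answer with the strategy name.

Z

If General C plays X, General R's expected payoff is (1/3)·8 + (2/3)·7 = 22/3.
If General C plays Y, General R's expected payoff is (1/3)·9 + (2/3)·7 = 23/3.
If General C plays Z, General R's expected payoff is (1/3)·6 + (2/3)·2 = 10/3.
General C minimizes General R's payoff; the smallest is 10/3, so the best response is Z.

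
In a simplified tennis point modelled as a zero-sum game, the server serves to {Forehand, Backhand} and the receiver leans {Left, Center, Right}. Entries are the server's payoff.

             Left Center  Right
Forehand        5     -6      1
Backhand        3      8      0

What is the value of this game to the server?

Row minima: Forehand → -6, Backhand → 0; maximin = 0.
Column maxima: Left → 5, Center → 8, Right → 1; minimax = 1.
0 ≠ 1, so there is no saddle point; optimal play is mixed.
Left is strictly dominated by Right (it gives the server strictly more in every row), so the receiver never plays it.
On the remaining 2×2 (Forehand, Backhand vs Center, Right):
Let the server play Forehand with probability p. Expected payoff against Center: (-6)p + 8(1−p) = −14p + 8; against Right: 1p + 0(1−p) = p.
Setting these equal: −14p + 8 = p ⇒ −15p = -8 ⇒ p = 8/15, and the value is (-14)·(8/15) + 8 = 8/15.
For the receiver: with q = P(Center), equating Forehand's and Backhand's payoffs gives −7q + 1 = 8q ⇒ q = 1/15.

8/15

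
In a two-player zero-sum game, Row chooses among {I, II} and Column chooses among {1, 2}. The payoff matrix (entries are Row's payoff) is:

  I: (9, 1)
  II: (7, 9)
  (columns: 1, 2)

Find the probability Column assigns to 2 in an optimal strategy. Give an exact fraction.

1/5

Row minima: I → 1, II → 7; maximin = 7.
Column maxima: 1 → 9, 2 → 9; minimax = 9.
7 ≠ 9, so there is no saddle point; optimal play is mixed.
Let Row play I with probability p. Expected payoff against 1: 9p + 7(1−p) = 2p + 7; against 2: 1p + 9(1−p) = −8p + 9.
Setting these equal: 2p + 7 = −8p + 9 ⇒ 10p = 2 ⇒ p = 1/5, and the value is (2)·(1/5) + 7 = 37/5.
For Column: with q = P(1), equating I's and II's payoffs gives 8q + 1 = −2q + 9 ⇒ q = 4/5.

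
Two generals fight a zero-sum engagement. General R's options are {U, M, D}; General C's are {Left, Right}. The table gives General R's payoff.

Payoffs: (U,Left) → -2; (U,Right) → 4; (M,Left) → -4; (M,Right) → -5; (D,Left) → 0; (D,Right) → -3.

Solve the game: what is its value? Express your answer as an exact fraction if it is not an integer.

Row minima: U → -2, M → -5, D → -3; maximin = -2.
Column maxima: Left → 0, Right → 4; minimax = 0.
-2 ≠ 0, so there is no saddle point; optimal play is mixed.
M is strictly dominated by U, so General R never plays it.
On the remaining 2×2 (U, D vs Left, Right):
Let General R play U with probability p. Expected payoff against Left: (-2)p + 0(1−p) = −2p; against Right: 4p + (-3)(1−p) = 7p − 3.
Setting these equal: −2p = 7p − 3 ⇒ −9p = -3 ⇒ p = 1/3, and the value is (-2)·(1/3) = -2/3.
For General C: with q = P(Left), equating U's and D's payoffs gives −6q + 4 = 3q − 3 ⇒ q = 7/9.

-2/3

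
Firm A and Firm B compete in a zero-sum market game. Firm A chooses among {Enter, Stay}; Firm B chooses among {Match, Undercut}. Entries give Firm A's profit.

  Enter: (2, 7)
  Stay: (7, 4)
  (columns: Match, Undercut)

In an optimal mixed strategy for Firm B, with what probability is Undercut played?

Row minima: Enter → 2, Stay → 4; maximin = 4.
Column maxima: Match → 7, Undercut → 7; minimax = 7.
4 ≠ 7, so there is no saddle point; optimal play is mixed.
Let Firm A play Enter with probability p. Expected payoff against Match: 2p + 7(1−p) = −5p + 7; against Undercut: 7p + 4(1−p) = 3p + 4.
Setting these equal: −5p + 7 = 3p + 4 ⇒ −8p = -3 ⇒ p = 3/8, and the value is (-5)·(3/8) + 7 = 41/8.
For Firm B: with q = P(Match), equating Enter's and Stay's payoffs gives −5q + 7 = 3q + 4 ⇒ q = 3/8.

5/8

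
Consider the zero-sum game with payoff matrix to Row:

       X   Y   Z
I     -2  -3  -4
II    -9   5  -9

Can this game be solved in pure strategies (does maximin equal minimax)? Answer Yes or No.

Yes

Row minima: I → -4, II → -9; maximin = -4.
Column maxima: X → -2, Y → 5, Z → -4; minimax = -4.
maximin = minimax = -4, so a saddle point exists.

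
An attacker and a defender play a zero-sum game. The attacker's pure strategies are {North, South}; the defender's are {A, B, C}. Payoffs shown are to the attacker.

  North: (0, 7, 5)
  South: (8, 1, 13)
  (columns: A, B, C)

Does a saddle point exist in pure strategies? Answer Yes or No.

Row minima: North → 0, South → 1; maximin = 1.
Column maxima: A → 8, B → 7, C → 13; minimax = 7.
1 ≠ 7, so no pure-strategy equilibrium exists.

No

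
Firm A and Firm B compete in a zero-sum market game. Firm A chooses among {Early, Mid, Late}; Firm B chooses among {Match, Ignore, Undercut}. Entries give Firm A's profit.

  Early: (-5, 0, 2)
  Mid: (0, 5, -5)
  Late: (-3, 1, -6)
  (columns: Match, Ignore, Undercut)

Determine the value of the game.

Row minima: Early → -5, Mid → -5, Late → -6; maximin = -5.
Column maxima: Match → 0, Ignore → 5, Undercut → 2; minimax = 0.
-5 ≠ 0, so there is no saddle point; optimal play is mixed.
Late is strictly dominated by Mid, so Firm A never plays it.
Ignore is strictly dominated by Match (it gives Firm A strictly more in every row), so Firm B never plays it.
On the remaining 2×2 (Early, Mid vs Match, Undercut):
Let Firm A play Early with probability p. Expected payoff against Match: (-5)p + 0(1−p) = −5p; against Undercut: 2p + (-5)(1−p) = 7p − 5.
Setting these equal: −5p = 7p − 5 ⇒ −12p = -5 ⇒ p = 5/12, and the value is (-5)·(5/12) = -25/12.
For Firm B: with q = P(Match), equating Early's and Mid's payoffs gives −7q + 2 = 5q − 5 ⇒ q = 7/12.

-25/12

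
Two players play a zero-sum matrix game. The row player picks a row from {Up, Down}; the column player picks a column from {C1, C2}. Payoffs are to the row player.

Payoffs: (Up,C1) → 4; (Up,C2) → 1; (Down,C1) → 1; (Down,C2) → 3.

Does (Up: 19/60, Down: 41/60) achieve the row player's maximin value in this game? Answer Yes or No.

No

Against C1 this mix gives (19/60)·4 + (41/60)·1 = 39/20.
Against C2 this mix gives (19/60)·1 + (41/60)·3 = 71/30.
The column player will play C1, holding the row player to 39/20. Shifting weight toward the row that does better against C1 would raise this floor (the equalizing mix achieves 11/5 against both C1 and C2), so the proposed strategy is not optimal.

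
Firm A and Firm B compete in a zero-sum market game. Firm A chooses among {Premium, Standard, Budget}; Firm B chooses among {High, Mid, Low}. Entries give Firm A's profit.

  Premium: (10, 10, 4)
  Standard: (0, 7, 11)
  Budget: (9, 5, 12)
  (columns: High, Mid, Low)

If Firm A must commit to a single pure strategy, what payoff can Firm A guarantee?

Row minima: Premium → 4, Standard → 0, Budget → 5.
The best of these is 5.

5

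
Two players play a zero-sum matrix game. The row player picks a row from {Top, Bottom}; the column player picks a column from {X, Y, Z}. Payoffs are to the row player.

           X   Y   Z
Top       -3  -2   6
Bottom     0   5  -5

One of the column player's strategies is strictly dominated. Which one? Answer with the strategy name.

Y

X holds the row player's payoff strictly below Y in every row: -3 < -2, 0 < 5.
So Y is strictly dominated for the column player.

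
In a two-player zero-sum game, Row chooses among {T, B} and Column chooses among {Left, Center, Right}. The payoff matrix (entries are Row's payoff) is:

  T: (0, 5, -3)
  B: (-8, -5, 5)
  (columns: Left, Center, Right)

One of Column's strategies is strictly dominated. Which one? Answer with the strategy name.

Center

Left holds Row's payoff strictly below Center in every row: 0 < 5, -8 < -5.
So Center is strictly dominated for Column.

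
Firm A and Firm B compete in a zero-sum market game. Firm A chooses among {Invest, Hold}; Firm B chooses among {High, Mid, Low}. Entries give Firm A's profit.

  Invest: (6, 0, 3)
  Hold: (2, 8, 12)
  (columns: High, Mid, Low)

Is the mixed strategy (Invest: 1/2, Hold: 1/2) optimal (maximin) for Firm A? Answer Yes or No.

Against High this mix gives (1/2)·6 + (1/2)·2 = 4.
Against Mid this mix gives (1/2)·0 + (1/2)·8 = 4.
Against Low this mix gives (1/2)·3 + (1/2)·12 = 15/2.
All of Firm B's active replies (High, Mid) yield 4, and no column does worse for Firm A. The mix makes Firm B indifferent and guarantees 4, so it is optimal.

Yes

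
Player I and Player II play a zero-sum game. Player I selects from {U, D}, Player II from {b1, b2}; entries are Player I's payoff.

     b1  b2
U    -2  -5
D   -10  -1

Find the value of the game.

Row minima: U → -5, D → -10; maximin = -5.
Column maxima: b1 → -2, b2 → -1; minimax = -2.
-5 ≠ -2, so there is no saddle point; optimal play is mixed.
Let Player I play U with probability p. Expected payoff against b1: (-2)p + (-10)(1−p) = 8p − 10; against b2: (-5)p + (-1)(1−p) = −4p − 1.
Setting these equal: 8p − 10 = −4p − 1 ⇒ 12p = 9 ⇒ p = 3/4, and the value is (8)·(3/4) − 10 = -4.
For Player II: with q = P(b1), equating U's and D's payoffs gives 3q − 5 = −9q − 1 ⇒ q = 1/3.

-4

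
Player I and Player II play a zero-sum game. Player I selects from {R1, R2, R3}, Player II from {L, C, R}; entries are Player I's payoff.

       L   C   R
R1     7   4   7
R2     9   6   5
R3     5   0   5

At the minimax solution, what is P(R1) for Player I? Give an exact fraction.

1/4

Row minima: R1 → 4, R2 → 5, R3 → 0; maximin = 5.
Column maxima: L → 9, C → 6, R → 7; minimax = 6.
5 ≠ 6, so there is no saddle point; optimal play is mixed.
R3 is strictly dominated by R1, so Player I never plays it.
L is strictly dominated by C (it gives Player I strictly more in every row), so Player II never plays it.
On the remaining 2×2 (R1, R2 vs C, R):
Let Player I play R1 with probability p. Expected payoff against C: 4p + 6(1−p) = −2p + 6; against R: 7p + 5(1−p) = 2p + 5.
Setting these equal: −2p + 6 = 2p + 5 ⇒ −4p = -1 ⇒ p = 1/4, and the value is (-2)·(1/4) + 6 = 11/2.
For Player II: with q = P(C), equating R1's and R2's payoffs gives −3q + 7 = q + 5 ⇒ q = 1/2.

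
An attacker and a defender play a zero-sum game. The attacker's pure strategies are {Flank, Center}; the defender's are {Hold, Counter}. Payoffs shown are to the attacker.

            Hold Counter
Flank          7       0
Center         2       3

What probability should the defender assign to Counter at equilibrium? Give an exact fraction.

5/8

Row minima: Flank → 0, Center → 2; maximin = 2.
Column maxima: Hold → 7, Counter → 3; minimax = 3.
2 ≠ 3, so there is no saddle point; optimal play is mixed.
Let the attacker play Flank with probability p. Expected payoff against Hold: 7p + 2(1−p) = 5p + 2; against Counter: 0p + 3(1−p) = −3p + 3.
Setting these equal: 5p + 2 = −3p + 3 ⇒ 8p = 1 ⇒ p = 1/8, and the value is (5)·(1/8) + 2 = 21/8.
For the defender: with q = P(Hold), equating Flank's and Center's payoffs gives 7q = −q + 3 ⇒ q = 3/8.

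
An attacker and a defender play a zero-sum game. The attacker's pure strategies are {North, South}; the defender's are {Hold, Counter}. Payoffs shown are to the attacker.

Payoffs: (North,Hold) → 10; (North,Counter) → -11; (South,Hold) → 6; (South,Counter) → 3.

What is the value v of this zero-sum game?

Row minima: North → -11, South → 3; maximin = 3.
Column maxima: Hold → 10, Counter → 3; minimax = 3.
Since maximin = minimax = 3, there is a saddle point and the value is 3.

3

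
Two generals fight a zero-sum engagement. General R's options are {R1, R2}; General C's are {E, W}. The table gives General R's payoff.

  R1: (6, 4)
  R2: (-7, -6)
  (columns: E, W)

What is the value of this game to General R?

4

Row minima: R1 → 4, R2 → -7; maximin = 4.
Column maxima: E → 6, W → 4; minimax = 4.
Since maximin = minimax = 4, there is a saddle point and the value is 4.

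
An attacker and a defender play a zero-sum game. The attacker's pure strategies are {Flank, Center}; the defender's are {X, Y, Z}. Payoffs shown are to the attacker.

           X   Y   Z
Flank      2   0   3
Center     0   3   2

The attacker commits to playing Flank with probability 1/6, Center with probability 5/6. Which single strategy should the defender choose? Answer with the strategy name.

X

If the defender plays X, the attacker's expected payoff is (1/6)·2 + (5/6)·0 = 1/3.
If the defender plays Y, the attacker's expected payoff is (1/6)·0 + (5/6)·3 = 5/2.
If the defender plays Z, the attacker's expected payoff is (1/6)·3 + (5/6)·2 = 13/6.
The defender minimizes the attacker's payoff; the smallest is 1/3, so the best response is X.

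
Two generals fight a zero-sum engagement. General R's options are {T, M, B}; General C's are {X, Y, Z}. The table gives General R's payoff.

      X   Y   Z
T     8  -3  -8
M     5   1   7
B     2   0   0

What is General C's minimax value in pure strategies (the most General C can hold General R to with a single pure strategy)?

1

Column maxima: X → 8, Y → 1, Z → 7.
The smallest of these is 1.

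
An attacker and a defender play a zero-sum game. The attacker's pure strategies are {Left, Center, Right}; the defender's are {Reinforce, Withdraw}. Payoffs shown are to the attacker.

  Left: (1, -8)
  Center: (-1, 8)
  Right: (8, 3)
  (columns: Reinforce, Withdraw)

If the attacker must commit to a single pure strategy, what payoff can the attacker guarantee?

Row minima: Left → -8, Center → -1, Right → 3.
The best of these is 3.

3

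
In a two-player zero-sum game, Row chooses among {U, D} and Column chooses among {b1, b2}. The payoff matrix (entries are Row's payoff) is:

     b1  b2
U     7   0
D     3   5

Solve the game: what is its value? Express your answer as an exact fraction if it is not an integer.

35/9

Row minima: U → 0, D → 3; maximin = 3.
Column maxima: b1 → 7, b2 → 5; minimax = 5.
3 ≠ 5, so there is no saddle point; optimal play is mixed.
Let Row play U with probability p. Expected payoff against b1: 7p + 3(1−p) = 4p + 3; against b2: 0p + 5(1−p) = −5p + 5.
Setting these equal: 4p + 3 = −5p + 5 ⇒ 9p = 2 ⇒ p = 2/9, and the value is (4)·(2/9) + 3 = 35/9.
For Column: with q = P(b1), equating U's and D's payoffs gives 7q = −2q + 5 ⇒ q = 5/9.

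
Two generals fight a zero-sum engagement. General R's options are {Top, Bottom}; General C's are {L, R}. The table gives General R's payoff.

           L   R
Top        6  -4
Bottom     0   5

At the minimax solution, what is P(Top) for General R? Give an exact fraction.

Row minima: Top → -4, Bottom → 0; maximin = 0.
Column maxima: L → 6, R → 5; minimax = 5.
0 ≠ 5, so there is no saddle point; optimal play is mixed.
Let General R play Top with probability p. Expected payoff against L: 6p + 0(1−p) = 6p; against R: (-4)p + 5(1−p) = −9p + 5.
Setting these equal: 6p = −9p + 5 ⇒ 15p = 5 ⇒ p = 1/3, and the value is (6)·(1/3) = 2.
For General C: with q = P(L), equating Top's and Bottom's payoffs gives 10q − 4 = −5q + 5 ⇒ q = 3/5.

1/3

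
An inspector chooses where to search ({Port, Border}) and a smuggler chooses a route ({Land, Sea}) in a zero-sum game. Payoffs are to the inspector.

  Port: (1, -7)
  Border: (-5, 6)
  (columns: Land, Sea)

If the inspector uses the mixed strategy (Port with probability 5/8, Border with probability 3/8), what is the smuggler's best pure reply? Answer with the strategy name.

If the smuggler plays Land, the inspector's expected payoff is (5/8)·1 + (3/8)·(-5) = -5/4.
If the smuggler plays Sea, the inspector's expected payoff is (5/8)·(-7) + (3/8)·6 = -17/8.
The smuggler minimizes the inspector's payoff; the smallest is -17/8, so the best response is Sea.

Sea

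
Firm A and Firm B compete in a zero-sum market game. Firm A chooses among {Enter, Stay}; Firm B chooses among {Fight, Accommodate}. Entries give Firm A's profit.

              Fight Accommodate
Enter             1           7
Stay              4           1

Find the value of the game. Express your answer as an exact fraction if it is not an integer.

Row minima: Enter → 1, Stay → 1; maximin = 1.
Column maxima: Fight → 4, Accommodate → 7; minimax = 4.
1 ≠ 4, so there is no saddle point; optimal play is mixed.
Let Firm A play Enter with probability p. Expected payoff against Fight: 1p + 4(1−p) = −3p + 4; against Accommodate: 7p + 1(1−p) = 6p + 1.
Setting these equal: −3p + 4 = 6p + 1 ⇒ −9p = -3 ⇒ p = 1/3, and the value is (-3)·(1/3) + 4 = 3.
For Firm B: with q = P(Fight), equating Enter's and Stay's payoffs gives −6q + 7 = 3q + 1 ⇒ q = 2/3.

3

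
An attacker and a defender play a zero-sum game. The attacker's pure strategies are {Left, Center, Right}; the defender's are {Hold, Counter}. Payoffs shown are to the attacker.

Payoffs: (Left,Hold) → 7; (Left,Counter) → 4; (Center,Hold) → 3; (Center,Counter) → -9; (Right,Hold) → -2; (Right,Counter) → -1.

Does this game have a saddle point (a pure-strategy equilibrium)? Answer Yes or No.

Row minima: Left → 4, Center → -9, Right → -2; maximin = 4.
Column maxima: Hold → 7, Counter → 4; minimax = 4.
maximin = minimax = 4, so a saddle point exists.

Yes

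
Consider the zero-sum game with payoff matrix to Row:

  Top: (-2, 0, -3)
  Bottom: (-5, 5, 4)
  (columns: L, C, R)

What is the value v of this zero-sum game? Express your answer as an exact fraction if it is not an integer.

-23/10

Row minima: Top → -3, Bottom → -5; maximin = -3.
Column maxima: L → -2, C → 5, R → 4; minimax = -2.
-3 ≠ -2, so there is no saddle point; optimal play is mixed.
C is strictly dominated by L (it gives Row strictly more in every row), so Column never plays it.
On the remaining 2×2 (Top, Bottom vs L, R):
Let Row play Top with probability p. Expected payoff against L: (-2)p + (-5)(1−p) = 3p − 5; against R: (-3)p + 4(1−p) = −7p + 4.
Setting these equal: 3p − 5 = −7p + 4 ⇒ 10p = 9 ⇒ p = 9/10, and the value is (3)·(9/10) − 5 = -23/10.
For Column: with q = P(L), equating Top's and Bottom's payoffs gives q − 3 = −9q + 4 ⇒ q = 7/10.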